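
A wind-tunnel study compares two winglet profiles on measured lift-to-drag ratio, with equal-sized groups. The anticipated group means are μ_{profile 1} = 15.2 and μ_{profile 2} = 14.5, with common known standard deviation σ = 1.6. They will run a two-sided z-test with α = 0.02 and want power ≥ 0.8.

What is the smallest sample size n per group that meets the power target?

n = 105 per group

Standardized effect: d = |μ_{profile 1} − μ_{profile 2}| / σ = |15.2 − 14.5| / 1.6 = 0.4375
Set Φ(δ − 2.326) = 0.8; then δ − 2.326 = Φ⁻¹(0.8) = 0.842, giving δ = 3.168.
(For δ > 0 the lower-tail rejection region contributes negligibly to power, so the one-term inversion is standard.)
δ = d·√(n/2) ⇒ n = 2(δ/d)² = 2 × (3.168 / 0.4375)² = 104.87.
Rounding up, n = 105 per group.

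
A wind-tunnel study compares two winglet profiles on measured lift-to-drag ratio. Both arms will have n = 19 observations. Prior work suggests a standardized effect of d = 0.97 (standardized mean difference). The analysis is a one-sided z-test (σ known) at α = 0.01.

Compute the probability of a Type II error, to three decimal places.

β ≈ 0.254

Noncentrality parameter: δ = d·√(n/2) = 0.97 × √(19/2) = 2.9897
Critical value for a one-sided test at α = 0.01: z_α = 2.326.
Power = Φ(δ − 2.326) = Φ(0.663) = 0.7465.
Type II error: β = 1 − power = 1 − 0.7465 = 0.2535.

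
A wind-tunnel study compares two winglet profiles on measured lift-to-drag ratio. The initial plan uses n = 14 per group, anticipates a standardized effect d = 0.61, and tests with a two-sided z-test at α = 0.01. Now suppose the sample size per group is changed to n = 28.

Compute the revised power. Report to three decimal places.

With n = 28 per group: δ = d·√(n/2) = 0.61 × √(28/2) = 2.2824. Critical value z_{0.005} = 2.576.
Revised power = Φ(δ − 2.576) + Φ(−δ − 2.576) = Φ(-0.293) + Φ(-4.858) = 0.3846 + 0.0000 = 0.3846.

Power ≈ 0.385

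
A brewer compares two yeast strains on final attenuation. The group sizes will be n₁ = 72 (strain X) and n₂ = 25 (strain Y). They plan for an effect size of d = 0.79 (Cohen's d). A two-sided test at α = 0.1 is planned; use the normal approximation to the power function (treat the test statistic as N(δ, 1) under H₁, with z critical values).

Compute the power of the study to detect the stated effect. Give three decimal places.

Noncentrality parameter: δ = d / √(1/n₁ + 1/n₂) = 0.79 / √(1/72 + 1/25) = 3.4031
Two-sided α = 0.1 → critical value z_{0.05} = 1.645.
Power = Φ(δ − 1.645) + Φ(−δ − 1.645) = Φ(1.758) + Φ(-5.048) = 0.9606 + 0.0000 = 0.9606.

Power ≈ 0.961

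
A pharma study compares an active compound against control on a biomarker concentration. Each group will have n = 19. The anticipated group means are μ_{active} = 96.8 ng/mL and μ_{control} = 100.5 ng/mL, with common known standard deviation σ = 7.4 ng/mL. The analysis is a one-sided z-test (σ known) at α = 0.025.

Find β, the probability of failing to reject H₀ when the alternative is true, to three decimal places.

Standardized effect: d = |μ_{active} − μ_{control}| / σ = |96.8 − 100.5| / 7.4 = 0.5000
Noncentrality parameter: δ = d·√(n/2) = 0.5000 × √(19/2) = 1.5411
Critical value for a one-sided test at α = 0.025: z_α = 1.960.
Power = P(Z > 1.960 − δ) = Φ(-0.419) = 0.3377.
Type II error: β = 1 − power = 1 − 0.3377 = 0.6623.

β ≈ 0.662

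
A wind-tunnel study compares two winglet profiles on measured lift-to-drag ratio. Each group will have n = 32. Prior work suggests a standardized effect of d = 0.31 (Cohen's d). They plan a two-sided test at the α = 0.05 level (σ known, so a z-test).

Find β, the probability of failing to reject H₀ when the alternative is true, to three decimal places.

β ≈ 0.764

Noncentrality parameter: δ = d·√(n/2) = 0.31 × √(32/2) = 1.2400
Critical value for a two-sided test at α = 0.05: z_{α/2} = 1.960.
Power = Φ(δ − 1.960) + Φ(−δ − 1.960) = Φ(-0.720) + Φ(-3.200) = 0.2358 + 0.0007 = 0.2365.
Type II error: β = 1 − power = 1 − 0.2365 = 0.7635.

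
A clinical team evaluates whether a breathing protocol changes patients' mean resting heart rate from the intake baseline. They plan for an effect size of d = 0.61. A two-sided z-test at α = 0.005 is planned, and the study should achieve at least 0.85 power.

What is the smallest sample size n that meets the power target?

n = 40

For power 0.85 need Φ(δ − z_{0.0025}) = 0.85, so δ = z_{0.0025} + z_{0.15} = 2.807 + 1.036 = 3.843.
(The Φ(−δ − z_{α/2}) term is vanishingly small for δ > 0 and is dropped in the standard sample-size formula.)
δ = d·√n ⇒ n = (δ/d)² = (3.843 / 0.61)² = 39.70.
Round up to the next whole unit.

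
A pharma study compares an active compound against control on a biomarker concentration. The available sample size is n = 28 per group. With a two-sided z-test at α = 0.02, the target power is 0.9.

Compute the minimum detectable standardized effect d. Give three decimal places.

Required noncentrality: δ = z_{0.01} + z_{0.10} = 2.326 + 1.282 = 3.608.
(The second rejection-region term Φ(−δ − z_{α/2}) is negligible and dropped.)
δ = d·√(n/2) ⇒ d = δ/√(n/2) = 3.608/√(28/2) = 0.9643.

d ≈ 0.964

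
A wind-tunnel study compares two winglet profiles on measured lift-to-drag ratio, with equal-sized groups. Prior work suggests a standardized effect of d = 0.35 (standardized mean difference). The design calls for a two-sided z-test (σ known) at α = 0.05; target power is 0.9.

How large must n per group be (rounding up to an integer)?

For power 0.9 need Φ(δ − z_{0.025}) = 0.9, so δ = z_{0.025} + z_{0.10} = 1.960 + 1.282 = 3.242.
(Ignoring the negligible lower-tail rejection probability gives the usual closed-form inversion.)
δ = d·√(n/2) ⇒ n = 2(δ/d)² = 2 × (3.242 / 0.35)² = 171.55.
Rounding up, n = 172 per group.

n = 172 per group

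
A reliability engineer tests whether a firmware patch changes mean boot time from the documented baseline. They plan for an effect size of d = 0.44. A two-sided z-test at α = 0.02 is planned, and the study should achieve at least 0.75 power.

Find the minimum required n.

For power 0.75 need Φ(δ − z_{0.01}) = 0.75, so δ = z_{0.01} + z_{0.25} = 2.326 + 0.674 = 3.001.
(The Φ(−δ − z_{α/2}) term is vanishingly small for δ > 0 and is dropped in the standard sample-size formula.)
δ = d·√n ⇒ n = (δ/d)² = (3.001 / 0.44)² = 46.51.
Round up to the next whole unit.

n = 47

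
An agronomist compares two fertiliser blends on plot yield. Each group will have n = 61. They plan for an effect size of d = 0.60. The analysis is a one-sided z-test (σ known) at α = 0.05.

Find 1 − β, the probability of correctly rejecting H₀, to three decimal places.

Power ≈ 0.952

Noncentrality parameter: δ = d·√(n/2) = 0.60 × √(61/2) = 3.3136
Critical value for a one-sided test at α = 0.05: z_α = 1.645.
Power = Φ(δ − 1.645) = Φ(1.669) = 0.9524.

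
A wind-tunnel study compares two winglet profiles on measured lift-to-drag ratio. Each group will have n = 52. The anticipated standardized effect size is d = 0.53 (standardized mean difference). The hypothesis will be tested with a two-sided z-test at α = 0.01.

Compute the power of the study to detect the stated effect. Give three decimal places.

Noncentrality parameter: δ = d·√(n/2) = 0.53 × √(52/2) = 2.7025
Two-sided α = 0.01 → critical value z_{0.005} = 2.576.
Power = Φ(δ − 2.576) + Φ(−δ − 2.576) = Φ(0.127) + Φ(-5.278) = 0.5504 + 0.0000 = 0.5504.

Power ≈ 0.550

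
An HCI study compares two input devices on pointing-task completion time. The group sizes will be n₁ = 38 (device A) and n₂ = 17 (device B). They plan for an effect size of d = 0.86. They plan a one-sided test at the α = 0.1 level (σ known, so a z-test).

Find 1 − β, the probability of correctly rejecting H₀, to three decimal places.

Power ≈ 0.952

Noncentrality parameter: δ = d / √(1/n₁ + 1/n₂) = 0.86 / √(1/38 + 1/17) = 2.9474
One-sided α = 0.1 → critical value z_{0.1} = 1.282.
Power = Φ(δ − 1.282) = Φ(1.666) = 0.9521.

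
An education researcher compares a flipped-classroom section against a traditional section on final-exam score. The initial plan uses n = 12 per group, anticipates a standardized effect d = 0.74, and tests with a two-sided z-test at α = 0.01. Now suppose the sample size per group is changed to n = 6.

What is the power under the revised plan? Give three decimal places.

Power ≈ 0.098

With n = 6 per group: δ = d·√(n/2) = 0.74 × √(6/2) = 1.2817. Critical value z_{0.005} = 2.576.
Revised power = Φ(δ − 2.576) + Φ(−δ − 2.576) = Φ(-1.294) + Φ(-3.858) = 0.0978 + 0.0001 = 0.0979.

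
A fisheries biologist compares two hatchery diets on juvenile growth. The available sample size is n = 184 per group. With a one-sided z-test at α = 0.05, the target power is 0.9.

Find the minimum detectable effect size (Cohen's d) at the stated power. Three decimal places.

d ≈ 0.305

Required noncentrality: δ = z_{0.05} + z_{0.10} = 1.645 + 1.282 = 2.926.
δ = d·√(n/2) ⇒ d = δ/√(n/2) = 2.926/√(184/2) = 0.3051.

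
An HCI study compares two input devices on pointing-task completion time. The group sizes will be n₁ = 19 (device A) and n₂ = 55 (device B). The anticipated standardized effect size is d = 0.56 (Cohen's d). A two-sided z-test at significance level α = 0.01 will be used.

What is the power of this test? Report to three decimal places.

Power ≈ 0.319

Noncentrality parameter: δ = d / √(1/n₁ + 1/n₂) = 0.56 / √(1/19 + 1/55) = 2.1044
Two-sided α = 0.01 → critical value z_{0.005} = 2.576.
Power = Φ(δ − 2.576) + Φ(−δ − 2.576) = Φ(-0.471) + Φ(-4.680) = 0.3187 + 0.0000 = 0.3187.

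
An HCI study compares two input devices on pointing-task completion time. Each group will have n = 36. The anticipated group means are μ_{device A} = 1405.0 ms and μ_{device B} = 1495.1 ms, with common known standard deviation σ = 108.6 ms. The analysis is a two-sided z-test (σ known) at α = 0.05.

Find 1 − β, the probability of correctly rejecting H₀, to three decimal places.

Standardized effect: d = |μ_{device A} − μ_{device B}| / σ = |1405.0 − 1495.1| / 108.6 = 0.8297
Noncentrality parameter: δ = d·√(n/2) = 0.8297 × √(36/2) = 3.5199
Two-sided α = 0.05 → critical value z_{0.025} = 1.960.
Power = Φ(δ − 1.960) + Φ(−δ − 1.960) = Φ(1.560) + Φ(-5.480) = 0.9406 + 0.0000 = 0.9406.

Power ≈ 0.941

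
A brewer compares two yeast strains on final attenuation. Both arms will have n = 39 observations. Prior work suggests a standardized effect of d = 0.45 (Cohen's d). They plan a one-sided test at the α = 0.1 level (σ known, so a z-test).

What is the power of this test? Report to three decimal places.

Noncentrality parameter: δ = d·√(n/2) = 0.45 × √(39/2) = 1.9871
One-sided α = 0.1 → critical value z_{0.1} = 1.282.
Power = Φ(δ − 1.282) = Φ(0.706) = 0.7598.

Power ≈ 0.760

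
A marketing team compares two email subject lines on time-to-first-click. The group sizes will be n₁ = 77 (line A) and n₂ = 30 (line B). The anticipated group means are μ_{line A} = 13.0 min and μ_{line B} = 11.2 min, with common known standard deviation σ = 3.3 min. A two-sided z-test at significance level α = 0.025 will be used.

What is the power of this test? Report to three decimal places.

Standardized effect: d = |μ_{line A} − μ_{line B}| / σ = |13.0 − 11.2| / 3.3 = 0.5455
Noncentrality parameter: δ = d / √(1/n₁ + 1/n₂) = 0.5455 / √(1/77 + 1/30) = 2.5344
Two-sided α = 0.025 → critical value z_{0.0125} = 2.241.
Power = Φ(δ − 2.241) + Φ(−δ − 2.241) = Φ(0.293) + Φ(-4.776) = 0.6152 + 0.0000 = 0.6152.

Power ≈ 0.615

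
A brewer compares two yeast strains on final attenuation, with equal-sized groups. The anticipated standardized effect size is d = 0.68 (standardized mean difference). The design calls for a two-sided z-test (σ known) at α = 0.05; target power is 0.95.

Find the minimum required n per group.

n = 57 per group

For power 0.95 need Φ(δ − z_{0.025}) = 0.95, so δ = z_{0.025} + z_{0.05} = 1.960 + 1.645 = 3.605.
(The Φ(−δ − z_{α/2}) term is vanishingly small for δ > 0 and is dropped in the standard sample-size formula.)
δ = d·√(n/2) ⇒ n = 2(δ/d)² = 2 × (3.605 / 0.68)² = 56.21.
Rounding up, n = 57 per group.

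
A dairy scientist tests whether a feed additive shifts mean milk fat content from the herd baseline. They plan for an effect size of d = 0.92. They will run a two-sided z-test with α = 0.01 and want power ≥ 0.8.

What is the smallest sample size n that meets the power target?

For power 0.8 need Φ(δ − z_{0.005}) = 0.8, so δ = z_{0.005} + z_{0.20} = 2.576 + 0.842 = 3.417.
(Ignoring the negligible lower-tail rejection probability gives the usual closed-form inversion.)
δ = d·√n ⇒ n = (δ/d)² = (3.417 / 0.92)² = 13.80.
Round up to the next whole unit.

n = 14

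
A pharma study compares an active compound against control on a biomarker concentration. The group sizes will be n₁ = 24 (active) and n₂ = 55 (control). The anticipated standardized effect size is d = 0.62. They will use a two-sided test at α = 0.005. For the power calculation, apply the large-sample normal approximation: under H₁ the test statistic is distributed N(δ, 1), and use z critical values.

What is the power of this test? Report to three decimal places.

Noncentrality parameter: δ = d / √(1/n₁ + 1/n₂) = 0.62 / √(1/24 + 1/55) = 2.5343
Critical value for a two-sided test at α = 0.005: z_{α/2} = 2.807.
Power = Φ(δ − 2.807) + Φ(−δ − 2.807) = Φ(-0.273) + Φ(-5.341) = 0.3925 + 0.0000 = 0.3925.

Power ≈ 0.393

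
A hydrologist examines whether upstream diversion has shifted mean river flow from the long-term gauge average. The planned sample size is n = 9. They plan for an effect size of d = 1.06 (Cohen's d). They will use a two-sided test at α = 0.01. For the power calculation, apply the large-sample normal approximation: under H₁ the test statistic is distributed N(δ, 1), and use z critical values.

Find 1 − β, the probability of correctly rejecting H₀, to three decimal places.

Noncentrality parameter: δ = d·√n = 1.06 × √9 = 3.1800
Critical value for a two-sided test at α = 0.01: z_{α/2} = 2.576.
Power = Φ(δ − 2.576) + Φ(−δ − 2.576) = Φ(0.604) + Φ(-5.756) = 0.7271 + 0.0000 = 0.7271.

Power ≈ 0.727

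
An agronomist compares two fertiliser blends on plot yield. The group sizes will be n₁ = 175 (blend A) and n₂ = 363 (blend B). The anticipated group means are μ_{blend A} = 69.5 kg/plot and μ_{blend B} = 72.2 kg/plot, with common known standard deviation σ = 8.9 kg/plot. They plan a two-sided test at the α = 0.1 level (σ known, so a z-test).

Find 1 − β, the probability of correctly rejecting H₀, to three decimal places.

Power ≈ 0.951

Standardized effect: d = |μ_{blend A} − μ_{blend B}| / σ = |69.5 − 72.2| / 8.9 = 0.3034
Noncentrality parameter: δ = d / √(1/n₁ + 1/n₂) = 0.3034 / √(1/175 + 1/363) = 3.2965
Critical value for a two-sided test at α = 0.1: z_{α/2} = 1.645.
Power = Φ(δ − 1.645) + Φ(−δ − 1.645) = Φ(1.652) + Φ(-4.941) = 0.9507 + 0.0000 = 0.9507.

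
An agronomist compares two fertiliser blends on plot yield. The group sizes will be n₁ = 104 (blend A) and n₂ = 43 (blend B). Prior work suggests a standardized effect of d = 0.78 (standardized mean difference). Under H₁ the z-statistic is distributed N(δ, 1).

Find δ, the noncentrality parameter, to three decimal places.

δ ≈ 4.302

The noncentrality parameter scales effect size by the design's sample-size factor: δ = d / √(1/n₁ + 1/n₂) = 0.78 / √(1/104 + 1/43) = 4.3022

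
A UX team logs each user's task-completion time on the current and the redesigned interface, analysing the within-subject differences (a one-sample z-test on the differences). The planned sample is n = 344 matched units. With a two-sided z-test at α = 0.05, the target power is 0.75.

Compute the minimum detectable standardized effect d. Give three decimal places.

Required noncentrality: δ = z_{0.025} + z_{0.25} = 1.960 + 0.674 = 2.634.
(Lower-tail contribution to power is negligible for δ > 0.)
δ = d·√n ⇒ d = δ/√n = 2.634/√344 = 0.1420.

d ≈ 0.142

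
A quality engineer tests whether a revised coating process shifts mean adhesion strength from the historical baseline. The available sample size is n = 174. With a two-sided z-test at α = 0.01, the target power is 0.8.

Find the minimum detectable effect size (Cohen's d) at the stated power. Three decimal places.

Need Φ(δ − 2.576) = 0.8, so δ = 2.576 + 0.842 = 3.417.
(Lower-tail contribution to power is negligible for δ > 0.)
δ = d·√n ⇒ d = δ/√n = 3.417/√174 = 0.2591.

d ≈ 0.259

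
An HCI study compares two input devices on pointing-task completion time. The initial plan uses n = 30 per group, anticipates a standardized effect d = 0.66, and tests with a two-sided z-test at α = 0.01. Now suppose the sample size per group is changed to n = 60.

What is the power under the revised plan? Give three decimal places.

With n = 60 per group: δ = d·√(n/2) = 0.66 × √(60/2) = 3.6150. Critical value z_{0.005} = 2.576.
Revised power = Φ(δ − 2.576) + Φ(−δ − 2.576) = Φ(1.039) + Φ(-6.191) = 0.8506 + 0.0000 = 0.8506.

Power ≈ 0.851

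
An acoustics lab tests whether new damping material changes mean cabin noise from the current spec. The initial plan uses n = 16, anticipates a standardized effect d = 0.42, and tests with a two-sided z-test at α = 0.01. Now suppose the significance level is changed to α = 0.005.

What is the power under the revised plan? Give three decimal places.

δ = d·√n = 0.42 × √16 = 1.6800 (unchanged). New critical value: z_{0.0025} = 2.807.
Revised power = Φ(δ − 2.807) + Φ(−δ − 2.807) = Φ(-1.127) + Φ(-4.487) = 0.1299 + 0.0000 = 0.1299.

Power ≈ 0.130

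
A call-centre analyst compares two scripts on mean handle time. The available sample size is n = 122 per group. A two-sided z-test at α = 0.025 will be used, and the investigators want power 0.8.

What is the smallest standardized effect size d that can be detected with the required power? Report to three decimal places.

Required noncentrality: δ = z_{0.0125} + z_{0.20} = 2.241 + 0.842 = 3.083.
(The second rejection-region term Φ(−δ − z_{α/2}) is negligible and dropped.)
δ = d·√(n/2) ⇒ d = δ/√(n/2) = 3.083/√(122/2) = 0.3947.

d ≈ 0.395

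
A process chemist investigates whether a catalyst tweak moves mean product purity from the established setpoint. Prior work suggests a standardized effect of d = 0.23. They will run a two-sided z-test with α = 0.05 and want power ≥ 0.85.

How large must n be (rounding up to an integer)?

n = 170

Set Φ(δ − 1.960) = 0.85; then δ − 1.960 = Φ⁻¹(0.85) = 1.036, giving δ = 2.996.
(The Φ(−δ − z_{α/2}) term is vanishingly small for δ > 0 and is dropped in the standard sample-size formula.)
δ = d·√n ⇒ n = (δ/d)² = (2.996 / 0.23)² = 169.72.
Round up to the next whole unit.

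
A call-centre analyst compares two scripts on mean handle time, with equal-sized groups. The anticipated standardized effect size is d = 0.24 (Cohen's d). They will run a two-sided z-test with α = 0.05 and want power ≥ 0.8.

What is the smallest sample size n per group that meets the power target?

Set Φ(δ − 1.960) = 0.8; then δ − 1.960 = Φ⁻¹(0.8) = 0.842, giving δ = 2.802.
(Ignoring the negligible lower-tail rejection probability gives the usual closed-form inversion.)
δ = d·√(n/2) ⇒ n = 2(δ/d)² = 2 × (2.802 / 0.24)² = 272.53.
Rounding up, n = 273 per group.

n = 273 per group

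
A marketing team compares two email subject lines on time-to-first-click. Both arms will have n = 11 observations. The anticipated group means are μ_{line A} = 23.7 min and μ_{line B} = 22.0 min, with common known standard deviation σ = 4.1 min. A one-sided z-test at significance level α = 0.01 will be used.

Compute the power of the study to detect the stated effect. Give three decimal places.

Standardized effect: d = |μ_{line A} − μ_{line B}| / σ = |23.7 − 22.0| / 4.1 = 0.4146
Noncentrality parameter: δ = d·√(n/2) = 0.4146 × √(11/2) = 0.9724
Critical value for a one-sided test at α = 0.01: z_α = 2.326.
Power = Φ(δ − 2.326) = Φ(-1.354) = 0.0879.

Power ≈ 0.088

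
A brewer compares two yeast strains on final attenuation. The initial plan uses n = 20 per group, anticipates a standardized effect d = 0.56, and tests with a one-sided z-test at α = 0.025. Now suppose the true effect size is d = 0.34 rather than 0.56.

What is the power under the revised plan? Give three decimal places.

Power ≈ 0.188

With d = 0.34: δ = d·√(n/2) = 0.34 × √(20/2) = 1.0752. Critical value z_{0.025} = 1.960.
Revised power = Φ(δ − 1.960) = Φ(-0.885) = 0.1881.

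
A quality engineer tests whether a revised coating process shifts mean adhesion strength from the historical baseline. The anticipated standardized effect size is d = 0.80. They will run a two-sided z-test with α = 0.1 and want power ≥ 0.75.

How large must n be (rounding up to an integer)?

n = 9

For power 0.75 need Φ(δ − z_{0.05}) = 0.75, so δ = z_{0.05} + z_{0.25} = 1.645 + 0.674 = 2.319.
(Ignoring the negligible lower-tail rejection probability gives the usual closed-form inversion.)
δ = d·√n ⇒ n = (δ/d)² = (2.319 / 0.80)² = 8.41.
Rounding up, n = 9.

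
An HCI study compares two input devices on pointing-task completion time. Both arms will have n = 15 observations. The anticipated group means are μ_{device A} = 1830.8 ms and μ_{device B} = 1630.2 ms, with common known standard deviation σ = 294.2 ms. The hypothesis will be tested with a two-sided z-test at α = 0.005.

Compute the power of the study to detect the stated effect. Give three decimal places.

Standardized effect: d = |μ_{device A} − μ_{device B}| / σ = |1830.8 − 1630.2| / 294.2 = 0.6818
Noncentrality parameter: δ = d·√(n/2) = 0.6818 × √(15/2) = 1.8673
Critical value for a two-sided test at α = 0.005: z_{α/2} = 2.807.
Power = Φ(δ − 2.807) + Φ(−δ − 2.807) = Φ(-0.940) + Φ(-4.674) = 0.1737 + 0.0000 = 0.1737.

Power ≈ 0.174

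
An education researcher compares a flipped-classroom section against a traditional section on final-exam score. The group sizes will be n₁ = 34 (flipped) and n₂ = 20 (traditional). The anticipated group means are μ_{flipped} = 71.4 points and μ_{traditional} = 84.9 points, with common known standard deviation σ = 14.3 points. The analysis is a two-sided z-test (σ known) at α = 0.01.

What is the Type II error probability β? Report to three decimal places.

β ≈ 0.219

Standardized effect: d = |μ_{flipped} − μ_{traditional}| / σ = |71.4 − 84.9| / 14.3 = 0.9441
Noncentrality parameter: δ = d / √(1/n₁ + 1/n₂) = 0.9441 / √(1/34 + 1/20) = 3.3501
Two-sided α = 0.01 → critical value z_{0.005} = 2.576.
Power = Φ(δ − 2.576) + Φ(−δ − 2.576) = Φ(0.774) + Φ(-5.926) = 0.7806 + 0.0000 = 0.7806.
Type II error: β = 1 − power = 1 − 0.7806 = 0.2194.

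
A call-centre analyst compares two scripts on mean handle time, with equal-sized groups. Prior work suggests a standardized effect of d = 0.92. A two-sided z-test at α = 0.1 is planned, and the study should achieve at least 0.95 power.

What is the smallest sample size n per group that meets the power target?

n = 26 per group

Set Φ(δ − 1.645) = 0.95; then δ − 1.645 = Φ⁻¹(0.95) = 1.645, giving δ = 3.290.
(The Φ(−δ − z_{α/2}) term is vanishingly small for δ > 0 and is dropped in the standard sample-size formula.)
δ = d·√(n/2) ⇒ n = 2(δ/d)² = 2 × (3.290 / 0.92)² = 25.57.
Rounding up, n = 26 per group.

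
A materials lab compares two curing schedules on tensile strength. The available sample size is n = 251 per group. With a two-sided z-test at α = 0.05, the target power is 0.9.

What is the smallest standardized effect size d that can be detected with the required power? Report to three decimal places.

d ≈ 0.289

Need Φ(δ − 1.960) = 0.9, so δ = 1.960 + 1.282 = 3.242.
(The second rejection-region term Φ(−δ − z_{α/2}) is negligible and dropped.)
δ = d·√(n/2) ⇒ d = δ/√(n/2) = 3.242/√(251/2) = 0.2894.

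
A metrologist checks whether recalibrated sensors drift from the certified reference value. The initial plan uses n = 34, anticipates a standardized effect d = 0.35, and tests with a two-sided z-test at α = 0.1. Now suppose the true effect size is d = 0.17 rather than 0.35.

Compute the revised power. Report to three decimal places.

Power ≈ 0.261

With d = 0.17: δ = d·√n = 0.17 × √34 = 0.9913. Critical value z_{0.05} = 1.645.
Revised power = Φ(δ − 1.645) + Φ(−δ − 1.645) = Φ(-0.654) + Φ(-2.636) = 0.2567 + 0.0042 = 0.2609.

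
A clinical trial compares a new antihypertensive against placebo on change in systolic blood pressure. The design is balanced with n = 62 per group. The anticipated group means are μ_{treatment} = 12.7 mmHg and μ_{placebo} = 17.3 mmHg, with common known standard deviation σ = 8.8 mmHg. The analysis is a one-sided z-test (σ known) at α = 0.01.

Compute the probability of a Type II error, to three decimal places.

β ≈ 0.280

Standardized effect: d = |μ_{treatment} − μ_{placebo}| / σ = |12.7 − 17.3| / 8.8 = 0.5227
Noncentrality parameter: δ = d·√(n/2) = 0.5227 × √(62/2) = 2.9104
Critical value for a one-sided test at α = 0.01: z_α = 2.326.
Power = Φ(δ − 2.326) = Φ(0.584) = 0.7204.
Type II error: β = 1 − power = 1 − 0.7204 = 0.2796.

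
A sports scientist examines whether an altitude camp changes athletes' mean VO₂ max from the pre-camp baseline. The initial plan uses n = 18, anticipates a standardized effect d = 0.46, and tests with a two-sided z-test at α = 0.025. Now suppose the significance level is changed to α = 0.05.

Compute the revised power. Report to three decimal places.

Power ≈ 0.497

δ = d·√n = 0.46 × √18 = 1.9516 (unchanged). New critical value: z_{0.025} = 1.960.
Revised power = Φ(δ − 1.960) + Φ(−δ − 1.960) = Φ(-0.008) + Φ(-3.912) = 0.4967 + 0.0000 = 0.4967.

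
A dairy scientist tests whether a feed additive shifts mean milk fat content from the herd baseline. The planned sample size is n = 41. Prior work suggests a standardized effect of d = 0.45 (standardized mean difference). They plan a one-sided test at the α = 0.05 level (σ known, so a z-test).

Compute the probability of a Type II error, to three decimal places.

β ≈ 0.108

Noncentrality parameter: δ = d·√n = 0.45 × √41 = 2.8814
Critical value for a one-sided test at α = 0.05: z_α = 1.645.
Power = Φ(δ − 1.645) = Φ(1.237) = 0.8919.
Type II error: β = 1 − power = 1 − 0.8919 = 0.1081.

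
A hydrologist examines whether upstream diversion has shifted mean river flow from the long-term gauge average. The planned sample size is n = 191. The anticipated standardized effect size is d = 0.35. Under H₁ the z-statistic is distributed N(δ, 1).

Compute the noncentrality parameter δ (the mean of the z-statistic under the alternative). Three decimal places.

δ = d·√n = 0.35 × √191 = 4.8371

δ ≈ 4.837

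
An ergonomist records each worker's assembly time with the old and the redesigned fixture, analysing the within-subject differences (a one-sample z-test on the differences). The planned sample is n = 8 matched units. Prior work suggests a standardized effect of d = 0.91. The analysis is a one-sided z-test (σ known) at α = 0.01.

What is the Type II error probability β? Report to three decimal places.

β ≈ 0.402

Noncentrality parameter: δ = d·√n = 0.91 × √8 = 2.5739
Critical value for a one-sided test at α = 0.01: z_α = 2.326.
Power = P(Z > 2.326 − δ) = Φ(0.248) = 0.5977.
Type II error: β = 1 − power = 1 − 0.5977 = 0.4023.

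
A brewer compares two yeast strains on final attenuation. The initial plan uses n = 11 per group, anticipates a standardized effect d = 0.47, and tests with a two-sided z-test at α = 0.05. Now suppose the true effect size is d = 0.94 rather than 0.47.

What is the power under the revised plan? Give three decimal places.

Power ≈ 0.597

With d = 0.94: δ = d·√(n/2) = 0.94 × √(11/2) = 2.2045. Critical value z_{0.025} = 1.960.
Revised power = Φ(δ − 1.960) + Φ(−δ − 1.960) = Φ(0.245) + Φ(-4.164) = 0.5966 + 0.0000 = 0.5966.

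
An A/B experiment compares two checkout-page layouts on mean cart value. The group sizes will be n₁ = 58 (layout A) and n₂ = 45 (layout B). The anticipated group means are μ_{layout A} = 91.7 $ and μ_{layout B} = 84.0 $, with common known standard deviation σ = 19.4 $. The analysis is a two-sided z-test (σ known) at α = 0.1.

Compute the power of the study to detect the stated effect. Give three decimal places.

Power ≈ 0.638

Standardized effect: d = |μ_{layout A} − μ_{layout B}| / σ = |91.7 − 84.0| / 19.4 = 0.3969
Noncentrality parameter: δ = d / √(1/n₁ + 1/n₂) = 0.3969 / √(1/58 + 1/45) = 1.9980
Two-sided α = 0.1 → critical value z_{0.05} = 1.645.
Power = Φ(δ − 1.645) + Φ(−δ − 1.645) = Φ(0.353) + Φ(-3.643) = 0.6380 + 0.0001 = 0.6381.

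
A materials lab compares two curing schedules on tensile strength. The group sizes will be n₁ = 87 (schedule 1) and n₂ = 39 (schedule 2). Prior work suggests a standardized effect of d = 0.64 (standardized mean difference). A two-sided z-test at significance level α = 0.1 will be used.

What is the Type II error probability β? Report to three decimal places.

Noncentrality parameter: δ = d / √(1/n₁ + 1/n₂) = 0.64 / √(1/87 + 1/39) = 3.3211
Critical value for a two-sided test at α = 0.1: z_{α/2} = 1.645.
Power = Φ(δ − 1.645) + Φ(−δ − 1.645) = Φ(1.676) + Φ(-4.966) = 0.9532 + 0.0000 = 0.9532.
Type II error: β = 1 − power = 1 − 0.9532 = 0.0468.

β ≈ 0.047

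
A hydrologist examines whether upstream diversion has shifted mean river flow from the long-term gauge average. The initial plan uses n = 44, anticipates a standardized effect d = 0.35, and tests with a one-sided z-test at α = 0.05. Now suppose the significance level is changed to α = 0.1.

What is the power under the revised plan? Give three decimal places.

Power ≈ 0.851

δ = d·√n = 0.35 × √44 = 2.3216 (unchanged). New critical value: z_{0.1} = 1.282.
Revised power = P(Z > 1.282 − δ) = Φ(1.040) = 0.8508.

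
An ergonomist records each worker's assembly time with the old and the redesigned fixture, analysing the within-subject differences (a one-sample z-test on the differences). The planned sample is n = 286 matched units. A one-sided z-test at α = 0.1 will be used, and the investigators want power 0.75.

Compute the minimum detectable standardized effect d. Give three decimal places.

Required noncentrality: δ = z_{0.1} + z_{0.25} = 1.282 + 0.674 = 1.956.
δ = d·√n ⇒ d = δ/√n = 1.956/√286 = 0.1157.

d ≈ 0.116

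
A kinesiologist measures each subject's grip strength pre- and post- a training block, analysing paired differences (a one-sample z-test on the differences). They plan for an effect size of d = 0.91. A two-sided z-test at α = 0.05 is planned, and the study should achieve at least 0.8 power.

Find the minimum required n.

For power 0.8 need Φ(δ − z_{0.025}) = 0.8, so δ = z_{0.025} + z_{0.20} = 1.960 + 0.842 = 2.802.
(Ignoring the negligible lower-tail rejection probability gives the usual closed-form inversion.)
δ = d·√n ⇒ n = (δ/d)² = (2.802 / 0.91)² = 9.48.
Round up to the next whole unit.

n = 10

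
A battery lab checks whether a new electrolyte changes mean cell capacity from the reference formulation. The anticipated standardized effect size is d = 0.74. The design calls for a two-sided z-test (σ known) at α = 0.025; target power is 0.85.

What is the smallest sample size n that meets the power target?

n = 20

For power 0.85 need Φ(δ − z_{0.0125}) = 0.85, so δ = z_{0.0125} + z_{0.15} = 2.241 + 1.036 = 3.278.
(The Φ(−δ − z_{α/2}) term is vanishingly small for δ > 0 and is dropped in the standard sample-size formula.)
δ = d·√n ⇒ n = (δ/d)² = (3.278 / 0.74)² = 19.62.
Rounding up, n = 20.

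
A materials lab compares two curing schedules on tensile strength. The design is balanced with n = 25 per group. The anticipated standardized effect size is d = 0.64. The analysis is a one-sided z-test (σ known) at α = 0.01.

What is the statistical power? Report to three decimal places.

Power ≈ 0.475

Noncentrality parameter: δ = d·√(n/2) = 0.64 × √(25/2) = 2.2627
Critical value for a one-sided test at α = 0.01: z_α = 2.326.
Power = P(Z > 2.326 − δ) = Φ(-0.064) = 0.4746.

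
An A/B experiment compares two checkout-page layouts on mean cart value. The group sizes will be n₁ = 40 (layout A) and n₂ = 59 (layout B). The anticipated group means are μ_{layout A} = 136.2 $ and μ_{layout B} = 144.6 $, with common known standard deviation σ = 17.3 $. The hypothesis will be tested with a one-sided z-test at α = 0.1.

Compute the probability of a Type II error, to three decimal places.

β ≈ 0.138

Standardized effect: d = |μ_{layout A} − μ_{layout B}| / σ = |136.2 − 144.6| / 17.3 = 0.4855
Noncentrality parameter: δ = d / √(1/n₁ + 1/n₂) = 0.4855 / √(1/40 + 1/59) = 2.3707
Critical value for a one-sided test at α = 0.1: z_α = 1.282.
Power = Φ(δ − 1.282) = Φ(1.089) = 0.8619.
Type II error: β = 1 − power = 1 − 0.8619 = 0.1381.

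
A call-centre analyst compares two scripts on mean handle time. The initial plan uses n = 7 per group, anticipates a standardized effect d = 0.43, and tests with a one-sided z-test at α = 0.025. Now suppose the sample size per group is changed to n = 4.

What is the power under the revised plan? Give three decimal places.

With n = 4 per group: δ = d·√(n/2) = 0.43 × √(4/2) = 0.6081. Critical value z_{0.025} = 1.960.
Revised power = P(Z > 1.960 − δ) = Φ(-1.352) = 0.0882.

Power ≈ 0.088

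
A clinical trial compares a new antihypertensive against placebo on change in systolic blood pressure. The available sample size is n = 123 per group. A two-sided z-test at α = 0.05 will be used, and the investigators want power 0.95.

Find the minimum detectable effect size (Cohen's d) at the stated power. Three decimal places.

Required noncentrality: δ = z_{0.025} + z_{0.05} = 1.960 + 1.645 = 3.605.
(Lower-tail contribution to power is negligible for δ > 0.)
δ = d·√(n/2) ⇒ d = δ/√(n/2) = 3.605/√(123/2) = 0.4597.

d ≈ 0.460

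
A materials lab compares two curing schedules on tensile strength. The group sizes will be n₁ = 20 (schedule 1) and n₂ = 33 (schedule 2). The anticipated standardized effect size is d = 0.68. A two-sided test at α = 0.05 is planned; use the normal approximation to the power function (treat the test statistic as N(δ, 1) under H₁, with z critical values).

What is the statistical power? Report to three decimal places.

Power ≈ 0.670

Noncentrality parameter: δ = d / √(1/n₁ + 1/n₂) = 0.68 / √(1/20 + 1/33) = 2.3996
Two-sided α = 0.05 → critical value z_{0.025} = 1.960.
Power = Φ(δ − 1.960) + Φ(−δ − 1.960) = Φ(0.440) + Φ(-4.360) = 0.6699 + 0.0000 = 0.6699.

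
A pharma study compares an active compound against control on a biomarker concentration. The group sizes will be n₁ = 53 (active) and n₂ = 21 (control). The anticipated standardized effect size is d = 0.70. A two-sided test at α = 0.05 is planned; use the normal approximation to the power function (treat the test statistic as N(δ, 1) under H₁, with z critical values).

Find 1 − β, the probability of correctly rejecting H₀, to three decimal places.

Noncentrality parameter: δ = d / √(1/n₁ + 1/n₂) = 0.70 / √(1/53 + 1/21) = 2.7147
Two-sided α = 0.05 → critical value z_{0.025} = 1.960.
Power = Φ(δ − 1.960) + Φ(−δ − 1.960) = Φ(0.755) + Φ(-4.675) = 0.7748 + 0.0000 = 0.7748.

Power ≈ 0.775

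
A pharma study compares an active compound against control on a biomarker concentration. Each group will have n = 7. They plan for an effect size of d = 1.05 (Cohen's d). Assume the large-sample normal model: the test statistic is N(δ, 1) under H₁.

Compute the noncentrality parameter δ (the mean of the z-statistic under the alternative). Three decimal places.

The noncentrality parameter scales effect size by the design's sample-size factor: δ = d·√(n/2) = 1.05 × √(7/2) = 1.9644

δ ≈ 1.964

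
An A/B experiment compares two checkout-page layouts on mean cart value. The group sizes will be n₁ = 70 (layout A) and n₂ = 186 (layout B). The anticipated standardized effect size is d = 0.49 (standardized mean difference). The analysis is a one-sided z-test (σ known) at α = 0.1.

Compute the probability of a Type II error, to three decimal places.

β ≈ 0.013

Noncentrality parameter: δ = d / √(1/n₁ + 1/n₂) = 0.49 / √(1/70 + 1/186) = 3.4945
One-sided α = 0.1 → critical value z_{0.1} = 1.282.
Power = P(Z > 1.282 − δ) = Φ(2.213) = 0.9865.
Type II error: β = 1 − power = 1 − 0.9865 = 0.0135.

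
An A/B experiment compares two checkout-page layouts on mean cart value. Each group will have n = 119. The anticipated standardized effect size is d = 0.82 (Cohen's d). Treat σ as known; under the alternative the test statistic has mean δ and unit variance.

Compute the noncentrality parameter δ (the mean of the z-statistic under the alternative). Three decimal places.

δ ≈ 6.325

The noncentrality parameter scales effect size by the design's sample-size factor: δ = d·√(n/2) = 0.82 × √(119/2) = 6.3252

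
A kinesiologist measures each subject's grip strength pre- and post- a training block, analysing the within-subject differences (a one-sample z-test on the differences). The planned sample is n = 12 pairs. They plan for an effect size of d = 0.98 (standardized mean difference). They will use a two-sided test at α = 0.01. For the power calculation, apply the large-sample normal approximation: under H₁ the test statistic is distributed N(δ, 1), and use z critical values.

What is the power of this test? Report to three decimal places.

Noncentrality parameter: δ = d·√n = 0.98 × √12 = 3.3948
Critical value for a two-sided test at α = 0.01: z_{α/2} = 2.576.
Power = Φ(δ − 2.576) + Φ(−δ − 2.576) = Φ(0.819) + Φ(-5.971) = 0.7936 + 0.0000 = 0.7936.

Power ≈ 0.794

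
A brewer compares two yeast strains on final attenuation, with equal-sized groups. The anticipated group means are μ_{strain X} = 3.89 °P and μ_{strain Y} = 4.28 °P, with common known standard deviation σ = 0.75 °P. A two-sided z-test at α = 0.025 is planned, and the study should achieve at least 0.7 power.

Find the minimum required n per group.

n = 57 per group

Standardized effect: d = |μ_{strain X} − μ_{strain Y}| / σ = |3.89 − 4.28| / 0.75 = 0.5200
Set Φ(δ − 2.241) = 0.7; then δ − 2.241 = Φ⁻¹(0.7) = 0.524, giving δ = 2.766.
(Ignoring the negligible lower-tail rejection probability gives the usual closed-form inversion.)
δ = d·√(n/2) ⇒ n = 2(δ/d)² = 2 × (2.766 / 0.5200)² = 56.58.
Round up to the next whole unit.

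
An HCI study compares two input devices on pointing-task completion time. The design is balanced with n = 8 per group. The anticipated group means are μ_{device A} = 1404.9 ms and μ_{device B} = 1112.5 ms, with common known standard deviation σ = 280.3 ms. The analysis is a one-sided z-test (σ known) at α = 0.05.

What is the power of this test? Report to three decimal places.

Power ≈ 0.671

Standardized effect: d = |μ_{device A} − μ_{device B}| / σ = |1404.9 − 1112.5| / 280.3 = 1.0432
Noncentrality parameter: δ = d·√(n/2) = 1.0432 × √(8/2) = 2.0863
One-sided α = 0.05 → critical value z_{0.05} = 1.645.
Power = P(Z > 1.645 − δ) = Φ(0.441) = 0.6706.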